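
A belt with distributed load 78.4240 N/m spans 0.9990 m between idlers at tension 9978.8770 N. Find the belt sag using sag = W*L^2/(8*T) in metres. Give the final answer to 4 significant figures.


sag = 78.4240 * 0.9990^2 / (8 * 9978.8770)
sag = 0.0009804 m


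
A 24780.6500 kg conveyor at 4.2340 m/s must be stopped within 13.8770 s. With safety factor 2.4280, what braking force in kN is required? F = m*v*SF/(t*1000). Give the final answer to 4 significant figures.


F = 24780.6500 * 4.2340 / 13.8770 * 2.4280 / 1000
F = 18.36 kN


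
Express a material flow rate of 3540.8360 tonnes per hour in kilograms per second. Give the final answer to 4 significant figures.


m_dot = 3540.8360 * 1000 / 3600
m_dot = 983.6 kg/s


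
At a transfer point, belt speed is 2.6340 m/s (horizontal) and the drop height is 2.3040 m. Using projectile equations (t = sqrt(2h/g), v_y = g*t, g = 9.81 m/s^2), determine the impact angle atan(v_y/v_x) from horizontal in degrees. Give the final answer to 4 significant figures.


t = sqrt(2*2.3040/9.81) = 0.685365 s
v_y = 9.81 * 0.685365 = 6.72343 m/s
angle = atan(6.72343 / 2.6340) = 68.61 deg


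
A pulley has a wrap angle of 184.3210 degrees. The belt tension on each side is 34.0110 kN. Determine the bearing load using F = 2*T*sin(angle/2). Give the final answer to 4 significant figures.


F = 2 * 34.0110 * sin(184.3210/2 deg)
F = 67.97 kN


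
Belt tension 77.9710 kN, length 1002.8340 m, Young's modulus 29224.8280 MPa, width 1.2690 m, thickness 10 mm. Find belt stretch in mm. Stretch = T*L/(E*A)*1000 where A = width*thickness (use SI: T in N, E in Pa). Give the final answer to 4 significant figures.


A = 1.2690 * 0.01 = 0.01269 m^2
Stretch = 77.9710*1000 * 1002.8340 / (29224.8280e6 * 0.01269) * 1000
Stretch = 210.8 mm


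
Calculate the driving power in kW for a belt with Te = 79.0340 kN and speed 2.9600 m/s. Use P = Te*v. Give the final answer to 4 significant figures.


P = Te * v = 79.0340 * 2.9600
P = 233.9 kW


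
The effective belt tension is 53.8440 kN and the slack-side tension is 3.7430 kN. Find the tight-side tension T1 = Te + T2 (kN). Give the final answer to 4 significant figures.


T1 = Te + T2 = 53.8440 + 3.7430
T1 = 57.59 kN


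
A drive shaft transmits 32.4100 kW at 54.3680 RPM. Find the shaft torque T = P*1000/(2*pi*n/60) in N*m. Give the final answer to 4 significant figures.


omega = 2*pi*54.3680/60 = 5.6934 rad/s
T = 32.4100*1000 / 5.6934
T = 5693 N*m


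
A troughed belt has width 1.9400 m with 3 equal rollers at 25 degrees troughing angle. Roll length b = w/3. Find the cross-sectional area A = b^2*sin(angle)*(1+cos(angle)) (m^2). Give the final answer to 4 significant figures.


b = 1.9400/3 = 0.646667 m
A = 0.646667^2 * sin(25 deg) * (1 + cos(25 deg))
A = 0.3369 m^2


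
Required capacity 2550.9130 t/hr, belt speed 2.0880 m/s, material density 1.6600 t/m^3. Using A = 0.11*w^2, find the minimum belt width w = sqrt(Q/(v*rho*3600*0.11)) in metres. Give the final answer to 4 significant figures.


A_req = 2550.9130 / (2.0880 * 1.6600 * 3600) = 0.204435 m^2
w = sqrt(0.204435 / 0.11)
w = 1.363 m


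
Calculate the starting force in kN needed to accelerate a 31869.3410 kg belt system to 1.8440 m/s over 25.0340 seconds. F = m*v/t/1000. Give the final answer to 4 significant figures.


F = 31869.3410 * 1.8440 / 25.0340 / 1000
F = 2.347 kN


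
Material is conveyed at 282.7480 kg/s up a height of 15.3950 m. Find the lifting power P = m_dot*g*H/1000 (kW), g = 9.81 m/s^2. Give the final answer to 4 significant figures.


P = 282.7480 * 9.81 * 15.3950 / 1000
P = 42.70 kW


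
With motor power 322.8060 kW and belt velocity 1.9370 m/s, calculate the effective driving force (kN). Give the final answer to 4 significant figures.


Te = P / v = 322.8060 / 1.9370
Te = 166.7 kN


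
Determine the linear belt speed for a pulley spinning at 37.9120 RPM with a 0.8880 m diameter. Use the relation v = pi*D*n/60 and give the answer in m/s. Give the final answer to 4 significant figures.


v = pi * 0.8880 * 37.9120 / 60
v = 1.763 m/s


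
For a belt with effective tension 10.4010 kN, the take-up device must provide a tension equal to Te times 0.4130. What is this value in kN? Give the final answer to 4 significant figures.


T_tu = 10.4010 * 0.4130
T_tu = 4.296 kN


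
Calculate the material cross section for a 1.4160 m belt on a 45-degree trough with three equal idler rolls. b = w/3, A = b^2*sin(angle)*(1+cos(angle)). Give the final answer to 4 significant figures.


b = 1.4160/3 = 0.472 m
A = 0.472^2 * sin(45 deg) * (1 + cos(45 deg))
A = 0.2689 m^2


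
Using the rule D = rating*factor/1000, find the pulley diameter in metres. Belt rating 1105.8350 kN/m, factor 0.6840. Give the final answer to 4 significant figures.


D = 1105.8350 * 0.6840 / 1000
D = 0.7564 m


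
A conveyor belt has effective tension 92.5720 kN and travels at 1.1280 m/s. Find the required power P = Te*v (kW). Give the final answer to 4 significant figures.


P = Te * v = 92.5720 * 1.1280
P = 104.4 kW


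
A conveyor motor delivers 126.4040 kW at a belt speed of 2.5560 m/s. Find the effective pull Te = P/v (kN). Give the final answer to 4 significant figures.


Te = P / v = 126.4040 / 2.5560
Te = 49.45 kN


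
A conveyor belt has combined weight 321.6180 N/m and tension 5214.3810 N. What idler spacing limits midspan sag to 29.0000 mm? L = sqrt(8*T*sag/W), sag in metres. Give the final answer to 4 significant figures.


sag = 29.0000/1000 = 0.029000 m
L = sqrt(8 * 5214.3810 * 0.029000 / 321.6180)
L = 1.939 m


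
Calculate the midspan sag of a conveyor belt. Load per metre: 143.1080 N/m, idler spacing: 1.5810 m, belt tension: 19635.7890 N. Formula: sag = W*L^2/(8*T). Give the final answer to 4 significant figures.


sag = 143.1080 * 1.5810^2 / (8 * 19635.7890)
sag = 0.002277 m


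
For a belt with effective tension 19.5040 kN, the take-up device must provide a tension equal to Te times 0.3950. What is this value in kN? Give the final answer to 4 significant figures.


T_tu = 19.5040 * 0.3950
T_tu = 7.704 kN


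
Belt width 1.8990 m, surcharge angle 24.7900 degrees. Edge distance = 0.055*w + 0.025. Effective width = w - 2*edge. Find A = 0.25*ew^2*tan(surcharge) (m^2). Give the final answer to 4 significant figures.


edge = 0.055*1.8990 + 0.025 = 0.129445 m
ew = 1.8990 - 2*0.129445 = 1.64011 m
A = 0.25 * 1.64011^2 * tan(24.7900 deg)
A = 0.3106 m^2


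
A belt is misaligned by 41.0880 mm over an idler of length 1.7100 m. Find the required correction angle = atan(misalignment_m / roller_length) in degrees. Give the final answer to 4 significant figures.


misalign_m = 41.0880 / 1000 = 0.041088 m
angle = atan(0.041088 / 1.7100)
angle = 1.376 deg


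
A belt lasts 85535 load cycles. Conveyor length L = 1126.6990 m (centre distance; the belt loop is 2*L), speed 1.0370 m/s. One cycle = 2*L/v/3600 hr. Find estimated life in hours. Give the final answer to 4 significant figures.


cycle_time = 2 * 1126.6990 / 1.0370 / 3600 = 0.60361 hr
life = 85535 * 0.60361 = 51630 hours


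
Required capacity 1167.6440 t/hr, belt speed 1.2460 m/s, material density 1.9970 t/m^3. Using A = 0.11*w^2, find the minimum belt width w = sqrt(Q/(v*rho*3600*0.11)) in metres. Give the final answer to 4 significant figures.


A_req = 1167.6440 / (1.2460 * 1.9970 * 3600) = 0.13035 m^2
w = sqrt(0.13035 / 0.11)
w = 1.089 m


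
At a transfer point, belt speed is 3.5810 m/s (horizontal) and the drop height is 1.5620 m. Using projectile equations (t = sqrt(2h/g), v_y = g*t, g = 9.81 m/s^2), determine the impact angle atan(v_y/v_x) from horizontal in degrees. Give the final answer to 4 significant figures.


t = sqrt(2*1.5620/9.81) = 0.564314 s
v_y = 9.81 * 0.564314 = 5.53592 m/s
angle = atan(5.53592 / 3.5810) = 57.10 deg


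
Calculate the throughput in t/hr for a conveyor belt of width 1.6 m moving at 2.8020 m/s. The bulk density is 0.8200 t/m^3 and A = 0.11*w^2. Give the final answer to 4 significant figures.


A = 0.11 * 1.6^2 = 0.2816 m^2
C = 0.2816 * 2.8020 * 0.8200 * 3600
C = 2329 t/hr


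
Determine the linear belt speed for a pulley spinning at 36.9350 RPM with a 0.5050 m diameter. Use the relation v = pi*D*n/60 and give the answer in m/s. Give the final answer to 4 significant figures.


v = pi * 0.5050 * 36.9350 / 60
v = 0.9766 m/s


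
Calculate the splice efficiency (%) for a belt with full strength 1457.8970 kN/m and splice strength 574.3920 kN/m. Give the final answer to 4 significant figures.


Eff = 574.3920 / 1457.8970 * 100
Eff = 39.40 %


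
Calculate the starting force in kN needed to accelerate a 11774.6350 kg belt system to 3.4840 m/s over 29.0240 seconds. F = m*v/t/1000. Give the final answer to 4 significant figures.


F = 11774.6350 * 3.4840 / 29.0240 / 1000
F = 1.413 kN


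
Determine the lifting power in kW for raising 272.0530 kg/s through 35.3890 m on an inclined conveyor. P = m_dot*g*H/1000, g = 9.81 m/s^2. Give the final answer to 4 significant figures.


P = 272.0530 * 9.81 * 35.3890 / 1000
P = 94.45 kW


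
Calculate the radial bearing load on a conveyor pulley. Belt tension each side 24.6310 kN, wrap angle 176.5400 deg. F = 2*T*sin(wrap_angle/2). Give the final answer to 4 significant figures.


F = 2 * 24.6310 * sin(176.5400/2 deg)
F = 49.24 kN


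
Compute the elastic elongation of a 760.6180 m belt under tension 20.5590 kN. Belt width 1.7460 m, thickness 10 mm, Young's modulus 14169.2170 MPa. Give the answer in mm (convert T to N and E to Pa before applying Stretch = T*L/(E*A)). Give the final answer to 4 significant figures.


A = 1.7460 * 0.01 = 0.01746 m^2
Stretch = 20.5590*1000 * 760.6180 / (14169.2170e6 * 0.01746) * 1000
Stretch = 63.21 mm


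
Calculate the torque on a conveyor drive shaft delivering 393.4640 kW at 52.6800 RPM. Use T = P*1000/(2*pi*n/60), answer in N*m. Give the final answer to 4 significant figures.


omega = 2*pi*52.6800/60 = 5.51664 rad/s
T = 393.4640*1000 / 5.51664
T = 71320 N*m


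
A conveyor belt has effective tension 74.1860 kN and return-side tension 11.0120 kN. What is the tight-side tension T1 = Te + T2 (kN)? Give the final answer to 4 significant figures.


T1 = Te + T2 = 74.1860 + 11.0120
T1 = 85.20 kN


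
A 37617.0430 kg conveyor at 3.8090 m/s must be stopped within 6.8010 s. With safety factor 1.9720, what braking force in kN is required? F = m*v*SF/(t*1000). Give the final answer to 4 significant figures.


F = 37617.0430 * 3.8090 / 6.8010 * 1.9720 / 1000
F = 41.55 kN


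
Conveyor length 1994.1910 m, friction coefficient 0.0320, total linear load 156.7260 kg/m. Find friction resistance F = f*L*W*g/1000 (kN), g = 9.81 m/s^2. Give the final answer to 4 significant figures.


F = 0.0320 * 1994.1910 * 156.7260 * 9.81 / 1000
F = 98.11 kN


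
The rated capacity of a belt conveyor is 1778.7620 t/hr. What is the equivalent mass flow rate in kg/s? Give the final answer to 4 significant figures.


m_dot = 1778.7620 * 1000 / 3600
m_dot = 494.1 kg/s


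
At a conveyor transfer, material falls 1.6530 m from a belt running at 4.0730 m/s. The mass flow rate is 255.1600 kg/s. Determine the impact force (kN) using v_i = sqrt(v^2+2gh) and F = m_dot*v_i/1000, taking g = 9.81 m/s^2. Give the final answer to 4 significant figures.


v_i = sqrt(4.0730^2 + 2*9.81*1.6530) = 7.00151 m/s
F = 255.1600 * 7.00151 / 1000
F = 1.787 kN


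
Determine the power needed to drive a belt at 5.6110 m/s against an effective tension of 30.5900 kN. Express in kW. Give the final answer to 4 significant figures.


P = Te * v = 30.5900 * 5.6110
P = 171.6 kW


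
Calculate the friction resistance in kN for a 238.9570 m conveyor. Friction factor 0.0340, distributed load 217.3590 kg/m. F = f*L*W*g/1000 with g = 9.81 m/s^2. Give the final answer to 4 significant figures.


F = 0.0340 * 238.9570 * 217.3590 * 9.81 / 1000
F = 17.32 kN


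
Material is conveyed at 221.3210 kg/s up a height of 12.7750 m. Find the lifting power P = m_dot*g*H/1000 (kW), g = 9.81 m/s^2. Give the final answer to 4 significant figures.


P = 221.3210 * 9.81 * 12.7750 / 1000
P = 27.74 kW


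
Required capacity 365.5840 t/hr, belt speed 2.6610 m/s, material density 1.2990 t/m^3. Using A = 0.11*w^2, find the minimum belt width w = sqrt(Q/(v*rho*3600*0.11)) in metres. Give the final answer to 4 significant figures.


A_req = 365.5840 / (2.6610 * 1.2990 * 3600) = 0.0293786 m^2
w = sqrt(0.0293786 / 0.11)
w = 0.5168 m


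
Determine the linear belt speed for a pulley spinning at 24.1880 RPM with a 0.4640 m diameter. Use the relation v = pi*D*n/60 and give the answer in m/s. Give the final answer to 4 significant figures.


v = pi * 0.4640 * 24.1880 / 60
v = 0.5876 m/s


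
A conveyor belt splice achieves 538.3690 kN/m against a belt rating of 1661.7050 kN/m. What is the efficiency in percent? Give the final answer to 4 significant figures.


Eff = 538.3690 / 1661.7050 * 100
Eff = 32.40 %


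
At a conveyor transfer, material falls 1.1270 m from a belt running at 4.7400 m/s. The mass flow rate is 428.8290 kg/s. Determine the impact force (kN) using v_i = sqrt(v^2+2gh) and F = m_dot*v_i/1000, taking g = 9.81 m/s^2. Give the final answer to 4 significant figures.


v_i = sqrt(4.7400^2 + 2*9.81*1.1270) = 6.67678 m/s
F = 428.8290 * 6.67678 / 1000
F = 2.863 kN


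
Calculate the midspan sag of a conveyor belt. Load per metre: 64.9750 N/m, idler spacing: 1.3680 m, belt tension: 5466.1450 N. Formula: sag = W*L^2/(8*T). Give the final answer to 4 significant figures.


sag = 64.9750 * 1.3680^2 / (8 * 5466.1450)
sag = 0.002781 m


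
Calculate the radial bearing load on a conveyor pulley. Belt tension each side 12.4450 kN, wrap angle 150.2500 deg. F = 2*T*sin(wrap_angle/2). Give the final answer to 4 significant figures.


F = 2 * 12.4450 * sin(150.2500/2 deg)
F = 24.06 kN


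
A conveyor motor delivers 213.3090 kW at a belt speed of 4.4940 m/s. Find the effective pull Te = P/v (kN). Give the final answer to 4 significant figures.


Te = P / v = 213.3090 / 4.4940
Te = 47.47 kN


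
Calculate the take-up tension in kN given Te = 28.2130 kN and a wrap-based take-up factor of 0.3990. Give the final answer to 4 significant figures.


T_tu = 28.2130 * 0.3990
T_tu = 11.26 kN


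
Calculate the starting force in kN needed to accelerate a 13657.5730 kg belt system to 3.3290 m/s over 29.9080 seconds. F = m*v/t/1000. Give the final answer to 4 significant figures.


F = 13657.5730 * 3.3290 / 29.9080 / 1000
F = 1.520 kN


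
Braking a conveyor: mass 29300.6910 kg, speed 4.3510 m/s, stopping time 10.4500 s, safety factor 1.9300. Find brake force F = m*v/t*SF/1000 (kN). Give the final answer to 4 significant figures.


F = 29300.6910 * 4.3510 / 10.4500 * 1.9300 / 1000
F = 23.55 kN


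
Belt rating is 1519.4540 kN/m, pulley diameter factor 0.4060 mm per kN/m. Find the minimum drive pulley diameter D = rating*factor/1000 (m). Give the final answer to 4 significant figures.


D = 1519.4540 * 0.4060 / 1000
D = 0.6169 m


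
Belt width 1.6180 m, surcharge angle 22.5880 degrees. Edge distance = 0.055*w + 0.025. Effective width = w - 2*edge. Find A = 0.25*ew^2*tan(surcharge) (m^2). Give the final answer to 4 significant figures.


edge = 0.055*1.6180 + 0.025 = 0.11399 m
ew = 1.6180 - 2*0.11399 = 1.39002 m
A = 0.25 * 1.39002^2 * tan(22.5880 deg)
A = 0.2010 m^2


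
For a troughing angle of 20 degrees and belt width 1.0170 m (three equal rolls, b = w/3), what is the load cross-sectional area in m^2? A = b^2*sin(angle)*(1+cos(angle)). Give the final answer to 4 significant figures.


b = 1.0170/3 = 0.339 m
A = 0.339^2 * sin(20 deg) * (1 + cos(20 deg))
A = 0.07624 m^2


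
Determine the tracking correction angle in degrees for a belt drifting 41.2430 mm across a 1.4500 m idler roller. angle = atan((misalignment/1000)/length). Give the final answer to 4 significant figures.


misalign_m = 41.2430 / 1000 = 0.041243 m
angle = atan(0.041243 / 1.4500)
angle = 1.629 deg


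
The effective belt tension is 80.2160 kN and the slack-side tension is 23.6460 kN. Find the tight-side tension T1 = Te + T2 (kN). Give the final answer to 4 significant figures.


T1 = Te + T2 = 80.2160 + 23.6460
T1 = 103.9 kN


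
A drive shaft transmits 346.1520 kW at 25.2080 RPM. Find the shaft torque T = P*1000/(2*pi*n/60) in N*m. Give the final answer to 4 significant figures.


omega = 2*pi*25.2080/60 = 2.63978 rad/s
T = 346.1520*1000 / 2.63978
T = 131100 N*m


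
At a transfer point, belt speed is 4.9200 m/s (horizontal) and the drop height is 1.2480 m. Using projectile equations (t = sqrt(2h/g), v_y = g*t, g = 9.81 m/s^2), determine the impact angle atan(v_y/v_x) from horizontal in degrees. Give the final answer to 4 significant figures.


t = sqrt(2*1.2480/9.81) = 0.504415 s
v_y = 9.81 * 0.504415 = 4.94831 m/s
angle = atan(4.94831 / 4.9200) = 45.16 deg


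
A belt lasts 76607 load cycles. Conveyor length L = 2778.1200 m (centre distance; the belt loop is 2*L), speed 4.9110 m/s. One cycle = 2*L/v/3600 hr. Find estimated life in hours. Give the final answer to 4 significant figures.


cycle_time = 2 * 2778.1200 / 4.9110 / 3600 = 0.314274 hr
life = 76607 * 0.314274 = 24080 hours


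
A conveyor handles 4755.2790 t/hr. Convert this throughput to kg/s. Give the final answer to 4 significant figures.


m_dot = 4755.2790 * 1000 / 3600
m_dot = 1321 kg/s


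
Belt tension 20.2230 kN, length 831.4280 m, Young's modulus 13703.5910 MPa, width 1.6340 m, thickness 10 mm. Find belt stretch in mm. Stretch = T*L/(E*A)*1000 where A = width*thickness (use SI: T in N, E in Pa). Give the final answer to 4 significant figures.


A = 1.6340 * 0.01 = 0.01634 m^2
Stretch = 20.2230*1000 * 831.4280 / (13703.5910e6 * 0.01634) * 1000
Stretch = 75.09 mm


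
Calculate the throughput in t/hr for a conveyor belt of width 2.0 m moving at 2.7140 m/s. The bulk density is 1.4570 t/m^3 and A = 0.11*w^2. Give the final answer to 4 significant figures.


A = 0.11 * 2.0^2 = 0.44 m^2
C = 0.44 * 2.7140 * 1.4570 * 3600
C = 6264 t/hr


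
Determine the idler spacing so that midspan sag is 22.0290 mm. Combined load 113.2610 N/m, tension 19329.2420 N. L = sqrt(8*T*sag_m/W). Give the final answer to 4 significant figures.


sag = 22.0290/1000 = 0.022029 m
L = sqrt(8 * 19329.2420 * 0.022029 / 113.2610)
L = 5.484 m


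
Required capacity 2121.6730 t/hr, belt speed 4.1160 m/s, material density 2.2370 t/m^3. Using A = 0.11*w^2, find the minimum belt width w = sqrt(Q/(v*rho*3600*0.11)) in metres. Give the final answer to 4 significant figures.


A_req = 2121.6730 / (4.1160 * 2.2370 * 3600) = 0.0640081 m^2
w = sqrt(0.0640081 / 0.11)
w = 0.7628 m


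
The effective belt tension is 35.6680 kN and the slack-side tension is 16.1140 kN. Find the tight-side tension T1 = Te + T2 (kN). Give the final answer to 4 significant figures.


T1 = Te + T2 = 35.6680 + 16.1140
T1 = 51.78 kN


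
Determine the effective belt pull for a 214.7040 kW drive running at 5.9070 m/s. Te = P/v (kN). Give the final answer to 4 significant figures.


Te = P / v = 214.7040 / 5.9070
Te = 36.35 kN


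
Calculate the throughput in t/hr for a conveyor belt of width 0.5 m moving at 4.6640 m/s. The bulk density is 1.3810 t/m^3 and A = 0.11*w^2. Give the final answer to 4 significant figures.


A = 0.11 * 0.5^2 = 0.0275 m^2
C = 0.0275 * 4.6640 * 1.3810 * 3600
C = 637.7 t/hr


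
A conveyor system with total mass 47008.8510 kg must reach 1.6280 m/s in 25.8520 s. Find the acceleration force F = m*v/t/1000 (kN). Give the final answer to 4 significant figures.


F = 47008.8510 * 1.6280 / 25.8520 / 1000
F = 2.960 kN


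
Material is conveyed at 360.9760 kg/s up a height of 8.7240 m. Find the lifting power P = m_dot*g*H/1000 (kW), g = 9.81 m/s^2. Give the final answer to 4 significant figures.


P = 360.9760 * 9.81 * 8.7240 / 1000
P = 30.89 kW


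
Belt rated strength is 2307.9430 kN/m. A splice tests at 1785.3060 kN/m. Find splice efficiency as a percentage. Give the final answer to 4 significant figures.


Eff = 1785.3060 / 2307.9430 * 100
Eff = 77.35 %


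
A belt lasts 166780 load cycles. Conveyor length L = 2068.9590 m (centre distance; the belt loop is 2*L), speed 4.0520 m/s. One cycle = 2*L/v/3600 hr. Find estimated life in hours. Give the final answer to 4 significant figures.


cycle_time = 2 * 2068.9590 / 4.0520 / 3600 = 0.283668 hr
life = 166780 * 0.283668 = 47310 hours


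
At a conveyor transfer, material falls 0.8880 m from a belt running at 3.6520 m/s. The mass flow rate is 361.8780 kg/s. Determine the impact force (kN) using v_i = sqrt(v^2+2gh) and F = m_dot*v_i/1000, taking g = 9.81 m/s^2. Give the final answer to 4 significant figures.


v_i = sqrt(3.6520^2 + 2*9.81*0.8880) = 5.54614 m/s
F = 361.8780 * 5.54614 / 1000
F = 2.007 kN


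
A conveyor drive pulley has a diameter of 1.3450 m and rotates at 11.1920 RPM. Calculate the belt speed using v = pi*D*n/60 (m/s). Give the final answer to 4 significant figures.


v = pi * 1.3450 * 11.1920 / 60
v = 0.7882 m/s


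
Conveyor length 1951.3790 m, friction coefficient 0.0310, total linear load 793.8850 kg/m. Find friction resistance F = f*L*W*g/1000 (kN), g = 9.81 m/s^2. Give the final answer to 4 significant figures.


F = 0.0310 * 1951.3790 * 793.8850 * 9.81 / 1000
F = 471.1 kN


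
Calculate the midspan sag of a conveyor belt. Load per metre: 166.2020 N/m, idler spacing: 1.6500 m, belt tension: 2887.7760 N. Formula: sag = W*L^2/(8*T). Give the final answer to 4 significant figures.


sag = 166.2020 * 1.6500^2 / (8 * 2887.7760)
sag = 0.01959 m


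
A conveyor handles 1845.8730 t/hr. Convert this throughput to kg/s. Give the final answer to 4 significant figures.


m_dot = 1845.8730 * 1000 / 3600
m_dot = 512.7 kg/s


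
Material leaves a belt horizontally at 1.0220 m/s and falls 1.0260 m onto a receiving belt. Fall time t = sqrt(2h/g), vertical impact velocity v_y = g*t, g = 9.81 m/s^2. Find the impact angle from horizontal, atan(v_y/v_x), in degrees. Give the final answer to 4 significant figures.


t = sqrt(2*1.0260/9.81) = 0.457356 s
v_y = 9.81 * 0.457356 = 4.48666 m/s
angle = atan(4.48666 / 1.0220) = 77.17 deg


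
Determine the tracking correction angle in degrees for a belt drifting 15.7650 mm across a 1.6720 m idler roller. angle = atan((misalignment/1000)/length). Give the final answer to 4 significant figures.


misalign_m = 15.7650 / 1000 = 0.015765 m
angle = atan(0.015765 / 1.6720)
angle = 0.5402 deg


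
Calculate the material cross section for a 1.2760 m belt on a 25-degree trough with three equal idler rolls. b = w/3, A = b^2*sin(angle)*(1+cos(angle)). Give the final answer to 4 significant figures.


b = 1.2760/3 = 0.425333 m
A = 0.425333^2 * sin(25 deg) * (1 + cos(25 deg))
A = 0.1457 m^2


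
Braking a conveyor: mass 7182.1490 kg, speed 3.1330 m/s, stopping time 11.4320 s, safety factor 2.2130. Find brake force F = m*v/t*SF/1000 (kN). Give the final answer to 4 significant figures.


F = 7182.1490 * 3.1330 / 11.4320 * 2.2130 / 1000
F = 4.356 kN


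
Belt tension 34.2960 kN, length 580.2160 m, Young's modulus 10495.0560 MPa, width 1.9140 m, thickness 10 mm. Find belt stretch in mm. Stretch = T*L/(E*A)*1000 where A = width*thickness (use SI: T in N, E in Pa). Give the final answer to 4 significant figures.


A = 1.9140 * 0.01 = 0.01914 m^2
Stretch = 34.2960*1000 * 580.2160 / (10495.0560e6 * 0.01914) * 1000
Stretch = 99.06 mm


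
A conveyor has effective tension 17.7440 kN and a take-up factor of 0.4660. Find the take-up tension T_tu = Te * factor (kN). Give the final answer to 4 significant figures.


T_tu = 17.7440 * 0.4660
T_tu = 8.269 kN


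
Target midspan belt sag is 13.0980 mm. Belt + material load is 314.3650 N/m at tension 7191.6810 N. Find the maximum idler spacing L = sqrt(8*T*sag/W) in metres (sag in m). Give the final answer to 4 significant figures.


sag = 13.0980/1000 = 0.013098 m
L = sqrt(8 * 7191.6810 * 0.013098 / 314.3650)
L = 1.548 m


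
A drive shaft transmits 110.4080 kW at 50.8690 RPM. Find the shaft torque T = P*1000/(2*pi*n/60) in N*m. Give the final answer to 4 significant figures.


omega = 2*pi*50.8690/60 = 5.32699 rad/s
T = 110.4080*1000 / 5.32699
T = 20730 N*m


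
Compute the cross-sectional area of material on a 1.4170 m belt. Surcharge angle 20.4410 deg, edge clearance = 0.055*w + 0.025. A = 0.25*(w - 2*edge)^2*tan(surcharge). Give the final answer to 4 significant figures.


edge = 0.055*1.4170 + 0.025 = 0.102935 m
ew = 1.4170 - 2*0.102935 = 1.21113 m
A = 0.25 * 1.21113^2 * tan(20.4410 deg)
A = 0.1367 m^2


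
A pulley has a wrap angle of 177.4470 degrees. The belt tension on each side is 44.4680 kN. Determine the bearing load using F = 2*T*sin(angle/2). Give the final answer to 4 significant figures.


F = 2 * 44.4680 * sin(177.4470/2 deg)
F = 88.91 kN


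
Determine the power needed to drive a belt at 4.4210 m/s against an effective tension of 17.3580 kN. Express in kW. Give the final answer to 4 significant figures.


P = Te * v = 17.3580 * 4.4210
P = 76.74 kW


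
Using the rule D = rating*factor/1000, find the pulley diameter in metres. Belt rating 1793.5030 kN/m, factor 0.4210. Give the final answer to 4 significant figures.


D = 1793.5030 * 0.4210 / 1000
D = 0.7551 m


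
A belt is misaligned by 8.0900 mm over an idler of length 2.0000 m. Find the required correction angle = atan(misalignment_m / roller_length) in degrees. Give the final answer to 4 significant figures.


misalign_m = 8.0900 / 1000 = 0.008090 m
angle = atan(0.008090 / 2.0000)
angle = 0.2318 deg


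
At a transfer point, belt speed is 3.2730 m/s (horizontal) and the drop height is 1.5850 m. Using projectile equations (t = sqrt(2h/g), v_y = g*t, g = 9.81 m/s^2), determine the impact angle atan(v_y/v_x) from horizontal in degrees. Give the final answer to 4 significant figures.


t = sqrt(2*1.5850/9.81) = 0.568454 s
v_y = 9.81 * 0.568454 = 5.57653 m/s
angle = atan(5.57653 / 3.2730) = 59.59 deg


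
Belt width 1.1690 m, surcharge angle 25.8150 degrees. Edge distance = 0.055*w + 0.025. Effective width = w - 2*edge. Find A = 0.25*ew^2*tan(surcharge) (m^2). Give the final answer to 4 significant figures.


edge = 0.055*1.1690 + 0.025 = 0.089295 m
ew = 1.1690 - 2*0.089295 = 0.99041 m
A = 0.25 * 0.99041^2 * tan(25.8150 deg)
A = 0.1186 m^2


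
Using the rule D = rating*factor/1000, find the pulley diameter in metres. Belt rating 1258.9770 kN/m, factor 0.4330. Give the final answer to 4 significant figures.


D = 1258.9770 * 0.4330 / 1000
D = 0.5451 m


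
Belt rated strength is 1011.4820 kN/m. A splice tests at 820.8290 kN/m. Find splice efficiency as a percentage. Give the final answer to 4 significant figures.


Eff = 820.8290 / 1011.4820 * 100
Eff = 81.15 %


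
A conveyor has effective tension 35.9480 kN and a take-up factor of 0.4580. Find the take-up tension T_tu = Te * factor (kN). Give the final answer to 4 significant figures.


T_tu = 35.9480 * 0.4580
T_tu = 16.46 kN


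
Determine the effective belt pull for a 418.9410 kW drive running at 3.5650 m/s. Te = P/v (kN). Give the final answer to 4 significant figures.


Te = P / v = 418.9410 / 3.5650
Te = 117.5 kN


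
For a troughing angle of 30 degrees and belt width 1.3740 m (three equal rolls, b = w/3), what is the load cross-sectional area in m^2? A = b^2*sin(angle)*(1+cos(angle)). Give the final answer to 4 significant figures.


b = 1.3740/3 = 0.458 m
A = 0.458^2 * sin(30 deg) * (1 + cos(30 deg))
A = 0.1957 m^2


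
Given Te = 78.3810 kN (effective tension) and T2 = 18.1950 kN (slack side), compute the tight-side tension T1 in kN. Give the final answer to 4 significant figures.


T1 = Te + T2 = 78.3810 + 18.1950
T1 = 96.58 kN


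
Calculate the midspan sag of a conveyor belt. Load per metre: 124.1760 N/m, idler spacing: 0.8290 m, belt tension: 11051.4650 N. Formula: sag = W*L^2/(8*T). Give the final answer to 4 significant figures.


sag = 124.1760 * 0.8290^2 / (8 * 11051.4650)
sag = 0.0009652 m


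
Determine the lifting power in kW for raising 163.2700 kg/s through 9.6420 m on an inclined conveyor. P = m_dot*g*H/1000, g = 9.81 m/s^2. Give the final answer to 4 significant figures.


P = 163.2700 * 9.81 * 9.6420 / 1000
P = 15.44 kW


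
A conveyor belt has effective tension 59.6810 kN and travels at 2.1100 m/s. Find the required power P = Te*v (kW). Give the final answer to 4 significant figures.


P = Te * v = 59.6810 * 2.1100
P = 125.9 kW


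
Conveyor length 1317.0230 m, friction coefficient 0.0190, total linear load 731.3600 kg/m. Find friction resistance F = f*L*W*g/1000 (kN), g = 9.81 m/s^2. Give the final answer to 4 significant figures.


F = 0.0190 * 1317.0230 * 731.3600 * 9.81 / 1000
F = 179.5 kN


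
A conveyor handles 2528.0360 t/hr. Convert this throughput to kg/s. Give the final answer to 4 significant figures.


m_dot = 2528.0360 * 1000 / 3600
m_dot = 702.2 kg/s


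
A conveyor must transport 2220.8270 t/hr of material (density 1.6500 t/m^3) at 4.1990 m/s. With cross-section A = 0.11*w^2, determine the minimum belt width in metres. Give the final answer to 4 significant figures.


A_req = 2220.8270 / (4.1990 * 1.6500 * 3600) = 0.0890394 m^2
w = sqrt(0.0890394 / 0.11)
w = 0.8997 m


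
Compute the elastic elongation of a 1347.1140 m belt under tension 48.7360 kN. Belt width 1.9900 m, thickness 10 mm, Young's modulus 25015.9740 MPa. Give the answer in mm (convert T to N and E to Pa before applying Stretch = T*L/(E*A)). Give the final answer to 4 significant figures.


A = 1.9900 * 0.01 = 0.01990 m^2
Stretch = 48.7360*1000 * 1347.1140 / (25015.9740e6 * 0.01990) * 1000
Stretch = 131.9 mm


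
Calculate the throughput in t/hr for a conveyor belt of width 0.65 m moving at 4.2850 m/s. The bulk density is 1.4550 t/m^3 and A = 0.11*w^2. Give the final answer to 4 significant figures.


A = 0.11 * 0.65^2 = 0.046475 m^2
C = 0.046475 * 4.2850 * 1.4550 * 3600
C = 1043 t/hr


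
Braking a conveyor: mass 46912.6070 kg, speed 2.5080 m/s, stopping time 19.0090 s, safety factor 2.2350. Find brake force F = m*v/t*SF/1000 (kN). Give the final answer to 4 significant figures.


F = 46912.6070 * 2.5080 / 19.0090 * 2.2350 / 1000
F = 13.83 kN


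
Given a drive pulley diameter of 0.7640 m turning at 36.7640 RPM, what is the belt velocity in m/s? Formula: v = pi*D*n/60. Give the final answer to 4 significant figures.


v = pi * 0.7640 * 36.7640 / 60
v = 1.471 m/s


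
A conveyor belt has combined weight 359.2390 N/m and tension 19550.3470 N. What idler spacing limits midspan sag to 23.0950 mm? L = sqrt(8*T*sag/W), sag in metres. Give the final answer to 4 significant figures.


sag = 23.0950/1000 = 0.023095 m
L = sqrt(8 * 19550.3470 * 0.023095 / 359.2390)
L = 3.171 m


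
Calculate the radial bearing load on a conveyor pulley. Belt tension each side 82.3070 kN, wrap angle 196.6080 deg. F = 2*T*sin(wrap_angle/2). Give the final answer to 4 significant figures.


F = 2 * 82.3070 * sin(196.6080/2 deg)
F = 162.9 kN


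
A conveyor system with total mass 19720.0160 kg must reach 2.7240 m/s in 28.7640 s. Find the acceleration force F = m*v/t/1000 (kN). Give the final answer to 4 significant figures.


F = 19720.0160 * 2.7240 / 28.7640 / 1000
F = 1.868 kN


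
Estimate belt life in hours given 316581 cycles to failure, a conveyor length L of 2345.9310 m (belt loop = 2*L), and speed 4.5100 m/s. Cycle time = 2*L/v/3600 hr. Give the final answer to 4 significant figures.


cycle_time = 2 * 2345.9310 / 4.5100 / 3600 = 0.288979 hr
life = 316581 * 0.288979 = 91490 hours


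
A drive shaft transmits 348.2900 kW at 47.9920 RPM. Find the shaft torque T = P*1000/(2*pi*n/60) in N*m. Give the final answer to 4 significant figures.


omega = 2*pi*47.9920/60 = 5.02571 rad/s
T = 348.2900*1000 / 5.02571
T = 69300 N*m


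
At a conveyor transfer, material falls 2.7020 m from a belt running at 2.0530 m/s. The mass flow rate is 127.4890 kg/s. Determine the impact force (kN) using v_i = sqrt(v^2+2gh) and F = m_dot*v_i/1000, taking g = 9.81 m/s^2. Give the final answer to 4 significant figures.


v_i = sqrt(2.0530^2 + 2*9.81*2.7020) = 7.56492 m/s
F = 127.4890 * 7.56492 / 1000
F = 0.9644 kN


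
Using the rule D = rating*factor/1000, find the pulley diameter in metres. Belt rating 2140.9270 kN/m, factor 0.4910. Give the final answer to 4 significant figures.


D = 2140.9270 * 0.4910 / 1000
D = 1.051 m


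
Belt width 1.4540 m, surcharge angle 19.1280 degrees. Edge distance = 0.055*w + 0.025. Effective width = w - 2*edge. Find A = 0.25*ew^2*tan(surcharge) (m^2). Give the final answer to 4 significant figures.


edge = 0.055*1.4540 + 0.025 = 0.10497 m
ew = 1.4540 - 2*0.10497 = 1.24406 m
A = 0.25 * 1.24406^2 * tan(19.1280 deg)
A = 0.1342 m^2


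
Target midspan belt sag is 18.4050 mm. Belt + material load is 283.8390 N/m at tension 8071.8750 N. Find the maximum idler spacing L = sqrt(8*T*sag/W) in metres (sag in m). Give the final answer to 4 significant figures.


sag = 18.4050/1000 = 0.018405 m
L = sqrt(8 * 8071.8750 * 0.018405 / 283.8390)
L = 2.046 m


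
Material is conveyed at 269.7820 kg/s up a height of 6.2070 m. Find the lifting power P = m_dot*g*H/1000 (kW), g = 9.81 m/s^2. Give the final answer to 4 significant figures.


P = 269.7820 * 9.81 * 6.2070 / 1000
P = 16.43 kW


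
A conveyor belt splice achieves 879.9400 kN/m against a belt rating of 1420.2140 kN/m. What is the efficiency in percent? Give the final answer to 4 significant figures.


Eff = 879.9400 / 1420.2140 * 100
Eff = 61.96 %


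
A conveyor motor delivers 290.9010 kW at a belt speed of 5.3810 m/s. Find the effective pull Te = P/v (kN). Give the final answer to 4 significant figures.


Te = P / v = 290.9010 / 5.3810
Te = 54.06 kN


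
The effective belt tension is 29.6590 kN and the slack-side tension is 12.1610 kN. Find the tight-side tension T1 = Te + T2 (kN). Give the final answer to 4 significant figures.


T1 = Te + T2 = 29.6590 + 12.1610
T1 = 41.82 kN


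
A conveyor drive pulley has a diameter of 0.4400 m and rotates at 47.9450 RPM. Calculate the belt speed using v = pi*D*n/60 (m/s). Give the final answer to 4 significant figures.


v = pi * 0.4400 * 47.9450 / 60
v = 1.105 m/s


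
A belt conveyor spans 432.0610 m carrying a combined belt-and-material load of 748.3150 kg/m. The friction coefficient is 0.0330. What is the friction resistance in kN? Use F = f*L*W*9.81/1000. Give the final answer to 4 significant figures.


F = 0.0330 * 432.0610 * 748.3150 * 9.81 / 1000
F = 104.7 kN


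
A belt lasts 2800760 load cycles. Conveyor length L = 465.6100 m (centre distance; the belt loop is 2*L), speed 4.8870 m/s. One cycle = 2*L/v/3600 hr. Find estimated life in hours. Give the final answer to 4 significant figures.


cycle_time = 2 * 465.6100 / 4.8870 / 3600 = 0.0529307 hr
life = 2800760 * 0.0529307 = 148200 hours


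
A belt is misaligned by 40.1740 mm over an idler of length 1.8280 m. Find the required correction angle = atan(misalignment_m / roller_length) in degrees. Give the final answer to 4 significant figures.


misalign_m = 40.1740 / 1000 = 0.040174 m
angle = atan(0.040174 / 1.8280)
angle = 1.259 deg


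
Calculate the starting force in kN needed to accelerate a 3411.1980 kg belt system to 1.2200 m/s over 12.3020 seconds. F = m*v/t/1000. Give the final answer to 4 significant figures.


F = 3411.1980 * 1.2200 / 12.3020 / 1000
F = 0.3383 kN


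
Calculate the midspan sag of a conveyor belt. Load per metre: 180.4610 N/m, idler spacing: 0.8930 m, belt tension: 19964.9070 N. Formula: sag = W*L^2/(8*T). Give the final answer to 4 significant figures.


sag = 180.4610 * 0.8930^2 / (8 * 19964.9070)
sag = 0.0009010 m


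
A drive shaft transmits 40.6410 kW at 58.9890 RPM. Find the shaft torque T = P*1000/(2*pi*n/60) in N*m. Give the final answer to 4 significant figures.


omega = 2*pi*58.9890/60 = 6.17731 rad/s
T = 40.6410*1000 / 6.17731
T = 6579 N*m


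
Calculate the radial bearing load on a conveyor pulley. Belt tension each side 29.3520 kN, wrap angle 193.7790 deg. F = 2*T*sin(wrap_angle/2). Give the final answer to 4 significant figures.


F = 2 * 29.3520 * sin(193.7790/2 deg)
F = 58.28 kN


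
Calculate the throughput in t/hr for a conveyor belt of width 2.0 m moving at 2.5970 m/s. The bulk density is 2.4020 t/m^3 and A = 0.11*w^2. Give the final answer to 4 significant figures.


A = 0.11 * 2.0^2 = 0.44 m^2
C = 0.44 * 2.5970 * 2.4020 * 3600
C = 9881 t/hr


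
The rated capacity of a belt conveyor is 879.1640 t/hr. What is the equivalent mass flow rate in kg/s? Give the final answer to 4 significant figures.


m_dot = 879.1640 * 1000 / 3600
m_dot = 244.2 kg/s


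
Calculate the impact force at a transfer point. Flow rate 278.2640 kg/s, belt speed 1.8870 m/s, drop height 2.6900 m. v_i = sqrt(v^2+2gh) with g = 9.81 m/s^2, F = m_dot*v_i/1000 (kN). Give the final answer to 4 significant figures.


v_i = sqrt(1.8870^2 + 2*9.81*2.6900) = 7.5059 m/s
F = 278.2640 * 7.5059 / 1000
F = 2.089 kN


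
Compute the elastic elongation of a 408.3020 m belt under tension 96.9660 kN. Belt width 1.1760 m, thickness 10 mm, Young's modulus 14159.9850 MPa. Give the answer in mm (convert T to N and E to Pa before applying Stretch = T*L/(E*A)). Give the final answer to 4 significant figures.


A = 1.1760 * 0.01 = 0.01176 m^2
Stretch = 96.9660*1000 * 408.3020 / (14159.9850e6 * 0.01176) * 1000
Stretch = 237.8 mm


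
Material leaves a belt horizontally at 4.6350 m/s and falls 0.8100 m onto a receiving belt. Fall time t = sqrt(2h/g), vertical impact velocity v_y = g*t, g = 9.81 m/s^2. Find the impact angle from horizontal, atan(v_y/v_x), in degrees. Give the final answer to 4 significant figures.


t = sqrt(2*0.8100/9.81) = 0.406371 s
v_y = 9.81 * 0.406371 = 3.9865 m/s
angle = atan(3.9865 / 4.6350) = 40.70 deg


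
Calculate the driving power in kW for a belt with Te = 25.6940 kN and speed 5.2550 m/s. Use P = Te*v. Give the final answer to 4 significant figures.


P = Te * v = 25.6940 * 5.2550
P = 135.0 kW


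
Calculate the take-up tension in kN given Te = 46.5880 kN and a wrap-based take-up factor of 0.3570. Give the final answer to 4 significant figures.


T_tu = 46.5880 * 0.3570
T_tu = 16.63 kN


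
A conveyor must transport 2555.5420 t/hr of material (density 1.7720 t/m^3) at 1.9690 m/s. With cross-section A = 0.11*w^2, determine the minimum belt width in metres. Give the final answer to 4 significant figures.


A_req = 2555.5420 / (1.9690 * 1.7720 * 3600) = 0.203456 m^2
w = sqrt(0.203456 / 0.11)
w = 1.360 m


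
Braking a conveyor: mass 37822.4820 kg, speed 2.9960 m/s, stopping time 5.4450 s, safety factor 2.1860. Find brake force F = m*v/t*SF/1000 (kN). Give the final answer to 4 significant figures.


F = 37822.4820 * 2.9960 / 5.4450 * 2.1860 / 1000
F = 45.49 kN


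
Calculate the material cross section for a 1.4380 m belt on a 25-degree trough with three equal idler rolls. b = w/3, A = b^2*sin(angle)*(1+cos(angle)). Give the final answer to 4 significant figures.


b = 1.4380/3 = 0.479333 m
A = 0.479333^2 * sin(25 deg) * (1 + cos(25 deg))
A = 0.1851 m^2


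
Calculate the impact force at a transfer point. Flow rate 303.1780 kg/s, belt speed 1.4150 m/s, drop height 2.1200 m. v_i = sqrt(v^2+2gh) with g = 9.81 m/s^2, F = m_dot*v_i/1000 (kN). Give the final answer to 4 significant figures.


v_i = sqrt(1.4150^2 + 2*9.81*2.1200) = 6.60277 m/s
F = 303.1780 * 6.60277 / 1000
F = 2.002 kN


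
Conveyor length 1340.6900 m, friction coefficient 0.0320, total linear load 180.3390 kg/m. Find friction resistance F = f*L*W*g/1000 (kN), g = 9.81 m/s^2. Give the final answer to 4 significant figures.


F = 0.0320 * 1340.6900 * 180.3390 * 9.81 / 1000
F = 75.90 kN
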